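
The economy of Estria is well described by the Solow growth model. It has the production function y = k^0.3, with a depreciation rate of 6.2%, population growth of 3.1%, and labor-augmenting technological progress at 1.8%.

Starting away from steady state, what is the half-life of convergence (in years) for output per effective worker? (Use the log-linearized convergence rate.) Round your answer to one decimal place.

Near the steady state the convergence rate is λ = (1 − α)(n + g + δ).
λ = (1 − 0.3) × 0.111 = 0.7 × 0.111 = 0.0777
Half-life = ln 2 / λ = 0.6931 / 0.0777 ≈ 8.92 years

t_½ ≈ 8.9 years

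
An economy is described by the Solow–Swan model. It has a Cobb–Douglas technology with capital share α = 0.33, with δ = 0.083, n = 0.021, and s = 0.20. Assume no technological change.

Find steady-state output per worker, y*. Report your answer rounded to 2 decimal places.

y* ≈ 1.38

Steady state requires s·f(k) = (n + δ)·k, i.e. s·k^α = (n + δ)·k.
Rearranging, k^(1−α) = s / (n + δ).
k^0.67 = 0.20 / (0.021 + 0.083) = 0.20 / 0.104 = 1.9231
k* = 1.9231^(1/0.67) ≈ 2.6539
y* = (k*)^α = 2.6539^0.33 ≈ 1.3800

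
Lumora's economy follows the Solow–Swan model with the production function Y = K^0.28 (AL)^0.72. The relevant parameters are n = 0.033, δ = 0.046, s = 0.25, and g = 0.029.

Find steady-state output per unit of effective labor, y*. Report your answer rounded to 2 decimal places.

At the steady state, Δk = 0, so s·k^α = (n + g + δ)·k.
Dividing both sides by k: k^(1−α) = s / (n + g + δ).
k^0.72 = 0.25 / (0.033 + 0.029 + 0.046) = 0.25 / 0.108 = 2.3148
k* = 2.3148^(1/0.72) ≈ 3.2083
y* = (k*)^α = 3.2083^0.28 ≈ 1.3860

y* ≈ 1.39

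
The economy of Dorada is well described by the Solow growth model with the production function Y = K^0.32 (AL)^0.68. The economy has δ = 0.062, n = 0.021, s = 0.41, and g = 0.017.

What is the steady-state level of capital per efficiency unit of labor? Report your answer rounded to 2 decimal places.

k* = 7.96

At the steady state, Δk = 0, so s·k^α = (n + g + δ)·k.
Dividing both sides by k: k^(1−α) = s / (n + g + δ).
k^0.68 = 0.41 / (0.021 + 0.017 + 0.062) = 0.41 / 0.100 = 4.1000
k* = 4.1000^(1/0.68) ≈ 7.9644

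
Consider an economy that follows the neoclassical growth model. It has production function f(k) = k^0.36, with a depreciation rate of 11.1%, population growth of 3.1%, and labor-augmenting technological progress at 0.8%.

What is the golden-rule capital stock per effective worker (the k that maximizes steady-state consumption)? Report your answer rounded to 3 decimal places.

k_gold ≈ 3.927

The golden rule sets f'(k) = n + g + δ, i.e. α·k^(α−1) = n + g + δ.
So k^(1−α) = α / (n + g + δ) = 0.36 / 0.150 = 2.4000.
k_gold = 2.4000^(1/0.64) ≈ 3.9272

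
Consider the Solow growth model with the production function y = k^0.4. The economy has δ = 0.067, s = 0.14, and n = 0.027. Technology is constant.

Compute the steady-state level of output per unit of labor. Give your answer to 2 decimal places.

In steady state, investment equals break-even investment: s·k^α = (n + δ)·k.
Rearranging, k^(1−α) = s / (n + δ).
k^0.6 = 0.14 / (0.027 + 0.067) = 0.14 / 0.094 = 1.4894
k* = 1.4894^(1/0.6) ≈ 1.9425
y* = (k*)^α = 1.9425^0.4 ≈ 1.3042

y* ≈ 1.30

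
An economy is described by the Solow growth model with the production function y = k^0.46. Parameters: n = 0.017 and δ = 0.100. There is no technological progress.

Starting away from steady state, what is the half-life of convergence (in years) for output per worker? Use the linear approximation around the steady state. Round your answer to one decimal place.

Near the steady state the convergence rate is λ = (1 − α)(n + δ).
λ = (1 − 0.46) × 0.117 = 0.54 × 0.117 = 0.06318
Half-life = ln 2 / λ = 0.6931 / 0.06318 ≈ 10.97 years

half-life ≈ 11.0 years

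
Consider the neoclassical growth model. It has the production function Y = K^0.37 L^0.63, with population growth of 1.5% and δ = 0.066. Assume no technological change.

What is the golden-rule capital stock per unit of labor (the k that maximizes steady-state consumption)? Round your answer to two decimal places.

The golden rule sets f'(k) = n + δ, i.e. α·k^(α−1) = n + δ.
So k^(1−α) = α / (n + δ) = 0.37 / 0.081 = 4.5679.
k_gold = 4.5679^(1/0.63) ≈ 11.1473

k_gold ≈ 11.15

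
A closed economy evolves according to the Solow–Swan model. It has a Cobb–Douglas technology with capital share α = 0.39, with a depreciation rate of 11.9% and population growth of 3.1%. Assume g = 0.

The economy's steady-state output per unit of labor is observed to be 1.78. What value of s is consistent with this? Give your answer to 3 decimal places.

s ≈ 0.370

Steady state requires s·f(k) = (n + δ)·k, i.e. s·k^α = (n + δ)·k.
Since y* = [s/(n + δ)]^(α/(1−α)), we have s/(n + δ) = (y*)^((1−α)/α) = 1.78^1.5641 = 2.4642.
Therefore s = 2.4642 × (n + δ) = 2.4642 × 0.150 = 0.3696.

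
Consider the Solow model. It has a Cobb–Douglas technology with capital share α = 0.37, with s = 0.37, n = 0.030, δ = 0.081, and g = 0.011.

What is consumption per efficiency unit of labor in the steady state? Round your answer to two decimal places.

In steady state, investment equals break-even investment: s·k^α = (n + g + δ)·k.
Dividing both sides by k: k^(1−α) = s / (n + g + δ).
k^0.63 = 0.37 / (0.030 + 0.011 + 0.081) = 0.37 / 0.122 = 3.0328
k* = 3.0328^(1/0.63) ≈ 5.8188
y* = (k*)^α = 5.8188^0.37 ≈ 1.9186
c* = (1 − s)·y* = (1 − 0.37) × 1.9186 ≈ 1.2087

c* ≈ 1.21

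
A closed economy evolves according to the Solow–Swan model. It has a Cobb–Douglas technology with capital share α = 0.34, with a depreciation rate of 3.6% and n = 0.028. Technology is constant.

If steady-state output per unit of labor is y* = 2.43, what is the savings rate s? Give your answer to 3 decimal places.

Steady state requires s·f(k) = (n + δ)·k, i.e. s·k^α = (n + δ)·k.
Since y* = [s/(n + δ)]^(α/(1−α)), we have s/(n + δ) = (y*)^((1−α)/α) = 2.43^1.9412 = 5.6045.
Therefore s = 5.6045 × (n + δ) = 5.6045 × 0.064 = 0.3587.

s ≈ 0.359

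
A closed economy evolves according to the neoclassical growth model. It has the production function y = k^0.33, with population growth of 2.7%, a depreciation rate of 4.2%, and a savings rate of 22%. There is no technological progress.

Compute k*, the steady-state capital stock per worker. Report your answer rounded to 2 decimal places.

In steady state, investment equals break-even investment: s·k^α = (n + δ)·k.
Rearranging, k^(1−α) = s / (n + δ).
k^0.67 = 0.22 / (0.027 + 0.042) = 0.22 / 0.069 = 3.1884
k* = 3.1884^(1/0.67) ≈ 5.6442

k* = 5.64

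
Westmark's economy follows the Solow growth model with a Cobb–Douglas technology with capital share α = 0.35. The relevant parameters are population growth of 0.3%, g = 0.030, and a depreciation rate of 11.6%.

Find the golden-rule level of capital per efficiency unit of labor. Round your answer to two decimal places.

k_gold ≈ 3.72

The golden rule sets f'(k) = n + g + δ, i.e. α·k^(α−1) = n + g + δ.
So k^(1−α) = α / (n + g + δ) = 0.35 / 0.149 = 2.3490.
k_gold = 2.3490^(1/0.65) ≈ 3.7204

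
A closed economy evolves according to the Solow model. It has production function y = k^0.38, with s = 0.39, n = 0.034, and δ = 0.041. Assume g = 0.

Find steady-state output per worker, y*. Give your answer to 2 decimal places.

y* = 2.75

Steady state requires s·f(k) = (n + δ)·k, i.e. s·k^α = (n + δ)·k.
Rearranging, k^(1−α) = s / (n + δ).
k^0.62 = 0.39 / (0.034 + 0.041) = 0.39 / 0.075 = 5.2000
k* = 5.2000^(1/0.62) ≈ 14.2838
y* = (k*)^α = 14.2838^0.38 ≈ 2.7469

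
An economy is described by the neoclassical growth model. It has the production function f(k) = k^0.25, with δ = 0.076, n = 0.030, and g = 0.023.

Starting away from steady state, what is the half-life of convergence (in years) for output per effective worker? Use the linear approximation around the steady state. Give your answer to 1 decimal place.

half-life ≈ 7.2 years

Near the steady state the convergence rate is λ = (1 − α)(n + g + δ).
λ = (1 − 0.25) × 0.129 = 0.75 × 0.129 = 0.09675
Half-life = ln 2 / λ = 0.6931 / 0.09675 ≈ 7.16 years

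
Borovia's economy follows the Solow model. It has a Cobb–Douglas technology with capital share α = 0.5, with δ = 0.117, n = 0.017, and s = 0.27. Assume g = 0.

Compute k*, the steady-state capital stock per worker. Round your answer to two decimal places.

In steady state, investment equals break-even investment: s·k^α = (n + δ)·k.
Dividing both sides by k: k^(1−α) = s / (n + δ).
k^0.5 = 0.27 / (0.017 + 0.117) = 0.27 / 0.134 = 2.0149
k* = 2.0149^(1/0.5) ≈ 4.0598

k* ≈ 4.06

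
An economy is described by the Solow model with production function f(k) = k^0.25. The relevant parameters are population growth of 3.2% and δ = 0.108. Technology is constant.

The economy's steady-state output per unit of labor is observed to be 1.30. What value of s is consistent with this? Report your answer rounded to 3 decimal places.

s ≈ 0.308

In steady state, investment equals break-even investment: s·k^α = (n + δ)·k.
Since y* = [s/(n + δ)]^(α/(1−α)), we have s/(n + δ) = (y*)^((1−α)/α) = 1.30^3 = 2.1970.
Therefore s = 2.1970 × (n + δ) = 2.1970 × 0.140 = 0.3076.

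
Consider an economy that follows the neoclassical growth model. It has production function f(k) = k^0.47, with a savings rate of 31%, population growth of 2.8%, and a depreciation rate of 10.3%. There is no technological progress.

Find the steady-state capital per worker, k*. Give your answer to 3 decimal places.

k* = 5.080

At the steady state, Δk = 0, so s·k^α = (n + δ)·k.
Dividing both sides by k: k^(1−α) = s / (n + δ).
k^0.53 = 0.31 / (0.028 + 0.103) = 0.31 / 0.131 = 2.3664
k* = 2.3664^(1/0.53) ≈ 5.0796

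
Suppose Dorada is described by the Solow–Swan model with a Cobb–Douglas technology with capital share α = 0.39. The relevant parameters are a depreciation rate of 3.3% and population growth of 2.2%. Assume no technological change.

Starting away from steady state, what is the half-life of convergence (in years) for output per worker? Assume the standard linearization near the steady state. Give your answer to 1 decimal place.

Near the steady state the convergence rate is λ = (1 − α)(n + δ).
λ = (1 − 0.39) × 0.055 = 0.61 × 0.055 = 0.03355
Half-life = ln 2 / λ = 0.6931 / 0.03355 ≈ 20.66 years

t_½ ≈ 20.7 years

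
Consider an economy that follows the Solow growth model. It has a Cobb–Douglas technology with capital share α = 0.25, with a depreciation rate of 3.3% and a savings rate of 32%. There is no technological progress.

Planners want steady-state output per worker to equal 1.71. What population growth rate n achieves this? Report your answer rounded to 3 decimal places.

At the steady state, Δk = 0, so s·k^α = (n + δ)·k.
Since y* = [s/(n + δ)]^(α/(1−α)), we have s/(n + δ) = (y*)^((1−α)/α) = 1.71^3 = 5.0002.
Therefore n + δ = s / 5.0002 = 0.32 / 5.0002 = 0.0640, so n = 0.0640 − 0.033 = 0.0310.

n ≈ 0.031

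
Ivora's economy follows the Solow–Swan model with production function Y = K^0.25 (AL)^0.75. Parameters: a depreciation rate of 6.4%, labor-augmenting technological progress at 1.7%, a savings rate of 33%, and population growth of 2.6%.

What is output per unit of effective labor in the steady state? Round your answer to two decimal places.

y* = 1.46

Steady state requires s·f(k) = (n + g + δ)·k, i.e. s·k^α = (n + g + δ)·k.
Rearranging, k^(1−α) = s / (n + g + δ).
k^0.75 = 0.33 / (0.026 + 0.017 + 0.064) = 0.33 / 0.107 = 3.0841
k* = 3.0841^(1/0.75) ≈ 4.4892
y* = (k*)^α = 4.4892^0.25 ≈ 1.4556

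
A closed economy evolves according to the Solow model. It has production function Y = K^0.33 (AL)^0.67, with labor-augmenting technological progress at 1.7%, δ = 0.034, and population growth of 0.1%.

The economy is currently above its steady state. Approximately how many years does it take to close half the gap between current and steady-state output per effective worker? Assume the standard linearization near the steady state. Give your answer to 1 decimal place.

Near the steady state the convergence rate is λ = (1 − α)(n + g + δ).
λ = (1 − 0.33) × 0.052 = 0.67 × 0.052 = 0.03484
Half-life = ln 2 / λ = 0.6931 / 0.03484 ≈ 19.89 years

half-life ≈ 19.9 years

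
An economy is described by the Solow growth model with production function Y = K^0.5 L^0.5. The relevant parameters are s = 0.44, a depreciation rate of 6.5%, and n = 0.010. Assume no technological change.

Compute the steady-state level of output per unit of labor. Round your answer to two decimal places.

y* = 5.87

In steady state, investment equals break-even investment: s·k^α = (n + δ)·k.
Dividing both sides by k: k^(1−α) = s / (n + δ).
k^0.5 = 0.44 / (0.010 + 0.065) = 0.44 / 0.075 = 5.8667
k* = 5.8667^(1/0.5) ≈ 34.4182
y* = (k*)^α = 34.4182^0.5 ≈ 5.8667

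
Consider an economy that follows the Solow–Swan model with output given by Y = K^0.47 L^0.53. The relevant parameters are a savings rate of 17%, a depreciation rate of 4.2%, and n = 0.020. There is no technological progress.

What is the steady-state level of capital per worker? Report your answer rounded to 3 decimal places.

At the steady state, Δk = 0, so s·k^α = (n + δ)·k.
Dividing both sides by k: k^(1−α) = s / (n + δ).
k^0.53 = 0.17 / (0.020 + 0.042) = 0.17 / 0.062 = 2.7419
k* = 2.7419^(1/0.53) ≈ 6.7068

k* ≈ 6.707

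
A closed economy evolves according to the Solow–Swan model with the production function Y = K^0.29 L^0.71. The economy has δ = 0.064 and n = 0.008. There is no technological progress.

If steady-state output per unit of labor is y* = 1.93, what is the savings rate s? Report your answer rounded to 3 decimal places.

s ≈ 0.360

At the steady state, Δk = 0, so s·k^α = (n + δ)·k.
Since y* = [s/(n + δ)]^(α/(1−α)), we have s/(n + δ) = (y*)^((1−α)/α) = 1.93^2.4483 = 5.0018.
Therefore s = 5.0018 × (n + δ) = 5.0018 × 0.072 = 0.3601.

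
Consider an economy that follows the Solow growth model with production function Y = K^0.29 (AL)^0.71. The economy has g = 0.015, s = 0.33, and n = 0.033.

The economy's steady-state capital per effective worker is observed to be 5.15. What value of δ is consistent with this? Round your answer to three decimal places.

In steady state, investment equals break-even investment: s·k^α = (n + g + δ)·k.
So s / (n + g + δ) = (k*)^(1−α) = 5.15^0.71 = 3.2017.
Therefore n + g + δ = s / 3.2017 = 0.33 / 3.2017 = 0.1031, so δ = 0.1031 − 0.048 = 0.0551.

δ ≈ 0.055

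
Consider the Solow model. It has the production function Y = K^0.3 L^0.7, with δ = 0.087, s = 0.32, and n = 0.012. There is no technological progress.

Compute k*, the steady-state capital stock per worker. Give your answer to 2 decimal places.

In steady state, investment equals break-even investment: s·k^α = (n + δ)·k.
Rearranging, k^(1−α) = s / (n + δ).
k^0.7 = 0.32 / (0.012 + 0.087) = 0.32 / 0.099 = 3.2323
k* = 3.2323^(1/0.7) ≈ 5.3441

k* = 5.34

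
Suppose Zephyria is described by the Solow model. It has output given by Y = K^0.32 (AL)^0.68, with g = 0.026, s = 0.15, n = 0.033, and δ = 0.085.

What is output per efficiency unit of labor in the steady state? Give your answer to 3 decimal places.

y* ≈ 1.019

Steady state requires s·f(k) = (n + g + δ)·k, i.e. s·k^α = (n + g + δ)·k.
Rearranging, k^(1−α) = s / (n + g + δ).
k^0.68 = 0.15 / (0.033 + 0.026 + 0.085) = 0.15 / 0.144 = 1.0417
k* = 1.0417^(1/0.68) ≈ 1.0619
y* = (k*)^α = 1.0619^0.32 ≈ 1.0194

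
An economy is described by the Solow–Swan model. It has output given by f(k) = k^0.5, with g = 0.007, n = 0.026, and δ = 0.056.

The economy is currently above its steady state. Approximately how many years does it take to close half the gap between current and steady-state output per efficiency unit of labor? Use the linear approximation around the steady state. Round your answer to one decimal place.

Near the steady state the convergence rate is λ = (1 − α)(n + g + δ).
λ = (1 − 0.5) × 0.089 = 0.5 × 0.089 = 0.0445
Half-life = ln 2 / λ = 0.6931 / 0.0445 ≈ 15.58 years

half-life ≈ 15.6 years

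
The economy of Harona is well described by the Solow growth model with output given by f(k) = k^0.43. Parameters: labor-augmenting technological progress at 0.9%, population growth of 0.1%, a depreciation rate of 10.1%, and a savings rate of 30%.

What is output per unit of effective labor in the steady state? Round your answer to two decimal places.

In steady state, investment equals break-even investment: s·k^α = (n + g + δ)·k.
Rearranging, k^(1−α) = s / (n + g + δ).
k^0.57 = 0.30 / (0.001 + 0.009 + 0.101) = 0.30 / 0.111 = 2.7027
k* = 2.7027^(1/0.57) ≈ 5.7219
y* = (k*)^α = 5.7219^0.43 ≈ 2.1171

y* = 2.12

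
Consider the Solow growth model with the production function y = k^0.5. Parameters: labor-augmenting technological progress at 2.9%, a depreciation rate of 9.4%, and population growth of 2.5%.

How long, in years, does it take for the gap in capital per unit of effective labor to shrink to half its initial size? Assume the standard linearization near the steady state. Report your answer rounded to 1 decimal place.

half-life ≈ 9.4 years

Near the steady state the convergence rate is λ = (1 − α)(n + g + δ).
λ = (1 − 0.5) × 0.148 = 0.5 × 0.148 = 0.0740
Half-life = ln 2 / λ = 0.6931 / 0.0740 ≈ 9.37 years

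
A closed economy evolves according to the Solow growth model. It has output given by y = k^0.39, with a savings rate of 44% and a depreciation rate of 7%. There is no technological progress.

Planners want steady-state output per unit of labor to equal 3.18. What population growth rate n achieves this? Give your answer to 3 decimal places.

Steady state requires s·f(k) = (n + δ)·k, i.e. s·k^α = (n + δ)·k.
Since y* = [s/(n + δ)]^(α/(1−α)), we have s/(n + δ) = (y*)^((1−α)/α) = 3.18^1.5641 = 6.1073.
Therefore n + δ = s / 6.1073 = 0.44 / 6.1073 = 0.0720, so n = 0.0720 − 0.070 = 0.0020.

n ≈ 0.002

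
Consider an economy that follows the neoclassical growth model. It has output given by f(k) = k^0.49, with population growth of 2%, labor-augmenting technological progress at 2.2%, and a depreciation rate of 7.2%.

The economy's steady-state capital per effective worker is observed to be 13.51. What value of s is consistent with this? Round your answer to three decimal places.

s ≈ 0.430

At the steady state, Δk = 0, so s·k^α = (n + g + δ)·k.
So s / (n + g + δ) = (k*)^(1−α) = 13.51^0.51 = 3.7725.
Therefore s = 3.7725 × (n + g + δ) = 3.7725 × 0.114 = 0.4301.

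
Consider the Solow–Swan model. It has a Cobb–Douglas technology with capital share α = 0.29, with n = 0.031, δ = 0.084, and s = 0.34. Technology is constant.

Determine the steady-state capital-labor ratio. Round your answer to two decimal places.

In steady state, investment equals break-even investment: s·k^α = (n + δ)·k.
Rearranging, k^(1−α) = s / (n + δ).
k^0.71 = 0.34 / (0.031 + 0.084) = 0.34 / 0.115 = 2.9565
k* = 2.9565^(1/0.71) ≈ 4.6033

k* ≈ 4.60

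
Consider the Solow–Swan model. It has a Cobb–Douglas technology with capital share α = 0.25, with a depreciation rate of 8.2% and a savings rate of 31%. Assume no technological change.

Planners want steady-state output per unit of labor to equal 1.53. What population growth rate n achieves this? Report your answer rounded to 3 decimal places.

n ≈ 0.005

Steady state requires s·f(k) = (n + δ)·k, i.e. s·k^α = (n + δ)·k.
Since y* = [s/(n + δ)]^(α/(1−α)), we have s/(n + δ) = (y*)^((1−α)/α) = 1.53^3 = 3.5816.
Therefore n + δ = s / 3.5816 = 0.31 / 3.5816 = 0.0866, so n = 0.0866 − 0.082 = 0.0046.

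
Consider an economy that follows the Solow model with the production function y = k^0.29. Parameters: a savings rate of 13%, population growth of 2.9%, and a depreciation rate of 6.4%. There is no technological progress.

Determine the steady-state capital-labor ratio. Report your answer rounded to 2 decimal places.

k* = 1.60

Steady state requires s·f(k) = (n + δ)·k, i.e. s·k^α = (n + δ)·k.
Dividing both sides by k: k^(1−α) = s / (n + δ).
k^0.71 = 0.13 / (0.029 + 0.064) = 0.13 / 0.093 = 1.3978
k* = 1.3978^(1/0.71) ≈ 1.6027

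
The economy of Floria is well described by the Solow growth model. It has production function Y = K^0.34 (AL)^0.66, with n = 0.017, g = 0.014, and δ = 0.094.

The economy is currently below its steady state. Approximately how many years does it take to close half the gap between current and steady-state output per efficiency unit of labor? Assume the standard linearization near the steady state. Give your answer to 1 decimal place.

half-life ≈ 8.4 years

Near the steady state the convergence rate is λ = (1 − α)(n + g + δ).
λ = (1 − 0.34) × 0.125 = 0.66 × 0.125 = 0.0825
Half-life = ln 2 / λ = 0.6931 / 0.0825 ≈ 8.40 years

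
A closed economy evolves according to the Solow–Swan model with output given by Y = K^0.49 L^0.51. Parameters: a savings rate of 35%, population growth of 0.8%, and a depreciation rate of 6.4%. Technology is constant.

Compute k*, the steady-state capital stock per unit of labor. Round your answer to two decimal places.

Steady state requires s·f(k) = (n + δ)·k, i.e. s·k^α = (n + δ)·k.
Dividing both sides by k: k^(1−α) = s / (n + δ).
k^0.51 = 0.35 / (0.008 + 0.064) = 0.35 / 0.072 = 4.8611
k* = 4.8611^(1/0.51) ≈ 22.2095

k* ≈ 22.21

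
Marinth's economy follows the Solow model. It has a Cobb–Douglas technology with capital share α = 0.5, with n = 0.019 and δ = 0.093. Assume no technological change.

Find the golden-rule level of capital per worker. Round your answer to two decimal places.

The golden rule sets f'(k) = n + δ, i.e. α·k^(α−1) = n + δ.
So k^(1−α) = α / (n + δ) = 0.5 / 0.112 = 4.4643.
k_gold = 4.4643^(1/0.5) ≈ 19.9300

k_gold ≈ 19.93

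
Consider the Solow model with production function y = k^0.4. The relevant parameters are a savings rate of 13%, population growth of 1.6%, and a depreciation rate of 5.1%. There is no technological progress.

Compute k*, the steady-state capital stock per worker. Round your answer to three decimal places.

k* = 3.018

Steady state requires s·f(k) = (n + δ)·k, i.e. s·k^α = (n + δ)·k.
Rearranging, k^(1−α) = s / (n + δ).
k^0.6 = 0.13 / (0.016 + 0.051) = 0.13 / 0.067 = 1.9403
k* = 1.9403^(1/0.6) ≈ 3.0184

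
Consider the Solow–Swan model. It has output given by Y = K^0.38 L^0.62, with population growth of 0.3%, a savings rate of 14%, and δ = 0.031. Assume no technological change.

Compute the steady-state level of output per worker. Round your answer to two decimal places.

y* = 2.38

At the steady state, Δk = 0, so s·k^α = (n + δ)·k.
Dividing both sides by k: k^(1−α) = s / (n + δ).
k^0.62 = 0.14 / (0.003 + 0.031) = 0.14 / 0.034 = 4.1176
k* = 4.1176^(1/0.62) ≈ 9.8031
y* = (k*)^α = 9.8031^0.38 ≈ 2.3808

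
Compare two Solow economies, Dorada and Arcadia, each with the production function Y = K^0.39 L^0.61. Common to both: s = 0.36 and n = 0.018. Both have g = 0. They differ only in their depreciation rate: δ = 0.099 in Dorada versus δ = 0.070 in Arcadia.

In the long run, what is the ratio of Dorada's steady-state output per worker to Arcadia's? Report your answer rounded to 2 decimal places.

y*_D / y*_A ≈ 0.83

Steady-state y* = [s/(n + δ)]^(α/(1−α)), so the ratio is [ (s_D/(n + δ)_D) / (s_A/(n + δ)_A) ]^0.6393.
s_D/(n + δ)_D = 0.36/0.117 = 3.0769; s_A/(n + δ)_A = 0.36/0.088 = 4.0909.
Ratio = (3.0769/4.0909)^0.6393 = 0.7521^0.6393 ≈ 0.8335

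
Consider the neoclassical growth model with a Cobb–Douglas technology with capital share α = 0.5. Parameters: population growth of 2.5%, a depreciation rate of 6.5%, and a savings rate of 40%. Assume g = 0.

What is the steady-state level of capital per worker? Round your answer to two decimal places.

k* = 19.75

In steady state, investment equals break-even investment: s·k^α = (n + δ)·k.
Dividing both sides by k: k^(1−α) = s / (n + δ).
k^0.5 = 0.40 / (0.025 + 0.065) = 0.40 / 0.090 = 4.4444
k* = 4.4444^(1/0.5) ≈ 19.7527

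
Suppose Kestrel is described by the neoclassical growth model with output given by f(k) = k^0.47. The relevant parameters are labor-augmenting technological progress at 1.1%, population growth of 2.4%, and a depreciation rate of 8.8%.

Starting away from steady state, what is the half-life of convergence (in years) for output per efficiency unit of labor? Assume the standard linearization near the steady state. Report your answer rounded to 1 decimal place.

Near the steady state the convergence rate is λ = (1 − α)(n + g + δ).
λ = (1 − 0.47) × 0.123 = 0.53 × 0.123 = 0.06519
Half-life = ln 2 / λ = 0.6931 / 0.06519 ≈ 10.63 years

about 10.6 years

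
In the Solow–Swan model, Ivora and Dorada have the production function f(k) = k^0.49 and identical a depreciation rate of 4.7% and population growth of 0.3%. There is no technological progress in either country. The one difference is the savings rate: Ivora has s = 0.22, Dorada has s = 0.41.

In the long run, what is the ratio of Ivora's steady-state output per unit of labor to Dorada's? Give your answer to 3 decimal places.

y*_I / y*_D ≈ 0.550

Steady-state y* = [s/(n + δ)]^(α/(1−α)), so the ratio is [ (s_I/(n + δ)_I) / (s_D/(n + δ)_D) ]^0.9608.
s_I/(n + δ)_I = 0.22/0.050 = 4.4000; s_D/(n + δ)_D = 0.41/0.050 = 8.2000.
Ratio = (4.4000/8.2000)^0.9608 = 0.5366^0.9608 ≈ 0.5499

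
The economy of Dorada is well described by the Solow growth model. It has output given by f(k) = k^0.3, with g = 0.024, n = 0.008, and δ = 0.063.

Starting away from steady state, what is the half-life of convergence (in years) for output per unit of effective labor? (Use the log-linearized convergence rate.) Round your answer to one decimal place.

half-life ≈ 10.4 years

Near the steady state the convergence rate is λ = (1 − α)(n + g + δ).
λ = (1 − 0.3) × 0.095 = 0.7 × 0.095 = 0.0665
Half-life = ln 2 / λ = 0.6931 / 0.0665 ≈ 10.42 years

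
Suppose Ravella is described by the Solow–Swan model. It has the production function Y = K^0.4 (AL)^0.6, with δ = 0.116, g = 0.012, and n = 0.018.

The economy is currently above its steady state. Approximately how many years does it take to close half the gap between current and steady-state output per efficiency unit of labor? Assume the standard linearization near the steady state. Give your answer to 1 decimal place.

about 7.9 years

Near the steady state the convergence rate is λ = (1 − α)(n + g + δ).
λ = (1 − 0.4) × 0.146 = 0.6 × 0.146 = 0.0876
Half-life = ln 2 / λ = 0.6931 / 0.0876 ≈ 7.91 years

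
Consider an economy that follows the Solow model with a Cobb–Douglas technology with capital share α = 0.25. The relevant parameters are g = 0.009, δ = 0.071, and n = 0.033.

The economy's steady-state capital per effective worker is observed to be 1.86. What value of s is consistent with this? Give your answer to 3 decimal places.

s ≈ 0.180

In steady state, investment equals break-even investment: s·k^α = (n + g + δ)·k.
So s / (n + g + δ) = (k*)^(1−α) = 1.86^0.75 = 1.5927.
Therefore s = 1.5927 × (n + g + δ) = 1.5927 × 0.113 = 0.1800.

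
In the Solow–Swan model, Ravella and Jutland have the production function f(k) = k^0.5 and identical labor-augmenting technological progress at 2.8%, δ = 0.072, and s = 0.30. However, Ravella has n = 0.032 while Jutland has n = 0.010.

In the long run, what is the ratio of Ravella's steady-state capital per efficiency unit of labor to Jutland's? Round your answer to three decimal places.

k*_R / k*_J ≈ 0.694

Steady-state k* = [s/(n + g + δ)]^(1/(1−α)), so the ratio is [ (s_R/(n + g + δ)_R) / (s_J/(n + g + δ)_J) ]^2.
s_R/(n + g + δ)_R = 0.30/0.132 = 2.2727; s_J/(n + g + δ)_J = 0.30/0.110 = 2.7273.
Ratio = (2.2727/2.7273)^2 = 0.8333^2 ≈ 0.6944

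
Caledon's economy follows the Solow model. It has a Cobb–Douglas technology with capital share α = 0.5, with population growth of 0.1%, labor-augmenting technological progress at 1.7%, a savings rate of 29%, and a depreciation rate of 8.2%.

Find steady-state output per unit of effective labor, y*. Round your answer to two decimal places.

y* ≈ 2.90

At the steady state, Δk = 0, so s·k^α = (n + g + δ)·k.
Rearranging, k^(1−α) = s / (n + g + δ).
k^0.5 = 0.29 / (0.001 + 0.017 + 0.082) = 0.29 / 0.100 = 2.9000
k* = 2.9000^(1/0.5) ≈ 8.4100
y* = (k*)^α = 8.4100^0.5 ≈ 2.9000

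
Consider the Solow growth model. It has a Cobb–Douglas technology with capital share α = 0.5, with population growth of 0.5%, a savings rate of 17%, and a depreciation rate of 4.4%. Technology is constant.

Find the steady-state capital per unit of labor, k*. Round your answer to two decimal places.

k* ≈ 12.04

Steady state requires s·f(k) = (n + δ)·k, i.e. s·k^α = (n + δ)·k.
Rearranging, k^(1−α) = s / (n + δ).
k^0.5 = 0.17 / (0.005 + 0.044) = 0.17 / 0.049 = 3.4694
k* = 3.4694^(1/0.5) ≈ 12.0367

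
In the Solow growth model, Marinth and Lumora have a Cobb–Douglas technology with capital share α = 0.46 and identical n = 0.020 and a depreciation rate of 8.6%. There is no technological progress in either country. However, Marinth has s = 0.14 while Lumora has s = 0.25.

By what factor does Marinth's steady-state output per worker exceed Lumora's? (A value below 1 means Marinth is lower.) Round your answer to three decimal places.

y*_M / y*_L ≈ 0.610

Steady-state y* = [s/(n + δ)]^(α/(1−α)), so the ratio is [ (s_M/(n + δ)_M) / (s_L/(n + δ)_L) ]^0.8519.
s_M/(n + δ)_M = 0.14/0.106 = 1.3208; s_L/(n + δ)_L = 0.25/0.106 = 2.3585.
Ratio = (1.3208/2.3585)^0.8519 = 0.5600^0.8519 ≈ 0.6102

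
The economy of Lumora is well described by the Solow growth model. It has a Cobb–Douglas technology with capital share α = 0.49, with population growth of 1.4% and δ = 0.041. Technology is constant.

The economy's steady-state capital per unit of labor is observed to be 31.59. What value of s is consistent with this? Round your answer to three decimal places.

s ≈ 0.320

At the steady state, Δk = 0, so s·k^α = (n + δ)·k.
So s / (n + δ) = (k*)^(1−α) = 31.59^0.51 = 5.8180.
Therefore s = 5.8180 × (n + δ) = 5.8180 × 0.055 = 0.3200.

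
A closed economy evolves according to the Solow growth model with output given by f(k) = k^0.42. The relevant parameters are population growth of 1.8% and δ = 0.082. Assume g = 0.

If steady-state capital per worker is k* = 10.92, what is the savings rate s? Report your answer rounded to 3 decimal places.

s ≈ 0.400

At the steady state, Δk = 0, so s·k^α = (n + δ)·k.
So s / (n + δ) = (k*)^(1−α) = 10.92^0.58 = 4.0010.
Therefore s = 4.0010 × (n + δ) = 4.0010 × 0.100 = 0.4001.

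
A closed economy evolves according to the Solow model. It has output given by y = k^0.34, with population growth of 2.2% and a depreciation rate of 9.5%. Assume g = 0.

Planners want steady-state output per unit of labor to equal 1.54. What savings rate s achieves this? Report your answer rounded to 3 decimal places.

s ≈ 0.271

At the steady state, Δk = 0, so s·k^α = (n + δ)·k.
Since y* = [s/(n + δ)]^(α/(1−α)), we have s/(n + δ) = (y*)^((1−α)/α) = 1.54^1.9412 = 2.3121.
Therefore s = 2.3121 × (n + δ) = 2.3121 × 0.117 = 0.2705.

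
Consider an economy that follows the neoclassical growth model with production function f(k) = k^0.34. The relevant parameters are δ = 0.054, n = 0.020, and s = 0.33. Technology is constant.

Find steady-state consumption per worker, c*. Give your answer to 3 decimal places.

c* = 1.447

In steady state, investment equals break-even investment: s·k^α = (n + δ)·k.
Rearranging, k^(1−α) = s / (n + δ).
k^0.66 = 0.33 / (0.020 + 0.054) = 0.33 / 0.074 = 4.4595
k* = 4.4595^(1/0.66) ≈ 9.6331
y* = (k*)^α = 9.6331^0.34 ≈ 2.1601
c* = (1 − s)·y* = (1 − 0.33) × 2.1601 ≈ 1.4473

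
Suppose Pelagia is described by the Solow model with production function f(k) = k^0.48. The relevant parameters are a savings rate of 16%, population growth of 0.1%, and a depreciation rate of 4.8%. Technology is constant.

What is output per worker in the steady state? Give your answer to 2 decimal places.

y* = 2.98

Steady state requires s·f(k) = (n + δ)·k, i.e. s·k^α = (n + δ)·k.
Rearranging, k^(1−α) = s / (n + δ).
k^0.52 = 0.16 / (0.001 + 0.048) = 0.16 / 0.049 = 3.2653
k* = 3.2653^(1/0.52) ≈ 9.7345
y* = (k*)^α = 9.7345^0.48 ≈ 2.9812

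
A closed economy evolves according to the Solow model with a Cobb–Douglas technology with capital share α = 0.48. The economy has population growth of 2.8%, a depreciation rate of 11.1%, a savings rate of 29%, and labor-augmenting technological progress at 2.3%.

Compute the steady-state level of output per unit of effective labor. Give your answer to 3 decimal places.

y* = 1.712

Steady state requires s·f(k) = (n + g + δ)·k, i.e. s·k^α = (n + g + δ)·k.
Dividing both sides by k: k^(1−α) = s / (n + g + δ).
k^0.52 = 0.29 / (0.028 + 0.023 + 0.111) = 0.29 / 0.162 = 1.7901
k* = 1.7901^(1/0.52) ≈ 3.0641
y* = (k*)^α = 3.0641^0.48 ≈ 1.7117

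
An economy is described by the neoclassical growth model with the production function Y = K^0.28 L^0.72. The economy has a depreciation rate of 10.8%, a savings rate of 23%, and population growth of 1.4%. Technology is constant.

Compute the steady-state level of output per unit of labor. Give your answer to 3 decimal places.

y* = 1.280

In steady state, investment equals break-even investment: s·k^α = (n + δ)·k.
Dividing both sides by k: k^(1−α) = s / (n + δ).
k^0.72 = 0.23 / (0.014 + 0.108) = 0.23 / 0.122 = 1.8852
k* = 1.8852^(1/0.72) ≈ 2.4124
y* = (k*)^α = 2.4124^0.28 ≈ 1.2796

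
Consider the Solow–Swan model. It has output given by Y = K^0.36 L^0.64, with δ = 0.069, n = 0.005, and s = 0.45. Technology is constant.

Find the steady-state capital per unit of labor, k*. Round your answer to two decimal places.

At the steady state, Δk = 0, so s·k^α = (n + δ)·k.
Rearranging, k^(1−α) = s / (n + δ).
k^0.64 = 0.45 / (0.005 + 0.069) = 0.45 / 0.074 = 6.0811
k* = 6.0811^(1/0.64) ≈ 16.7870

k* = 16.79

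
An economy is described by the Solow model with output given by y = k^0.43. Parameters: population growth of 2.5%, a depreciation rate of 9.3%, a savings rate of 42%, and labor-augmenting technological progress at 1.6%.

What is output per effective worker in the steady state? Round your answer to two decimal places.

y* ≈ 2.37

In steady state, investment equals break-even investment: s·k^α = (n + g + δ)·k.
Dividing both sides by k: k^(1−α) = s / (n + g + δ).
k^0.57 = 0.42 / (0.025 + 0.016 + 0.093) = 0.42 / 0.134 = 3.1343
k* = 3.1343^(1/0.57) ≈ 7.4203
y* = (k*)^α = 7.4203^0.43 ≈ 2.3675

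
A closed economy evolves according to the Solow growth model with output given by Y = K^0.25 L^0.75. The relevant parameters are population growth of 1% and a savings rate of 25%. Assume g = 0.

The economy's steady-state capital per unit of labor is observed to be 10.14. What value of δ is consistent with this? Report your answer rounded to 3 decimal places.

Steady state requires s·f(k) = (n + δ)·k, i.e. s·k^α = (n + δ)·k.
So s / (n + δ) = (k*)^(1−α) = 10.14^0.75 = 5.6824.
Therefore n + δ = s / 5.6824 = 0.25 / 5.6824 = 0.0440, so δ = 0.0440 − 0.010 = 0.0340.

δ ≈ 0.034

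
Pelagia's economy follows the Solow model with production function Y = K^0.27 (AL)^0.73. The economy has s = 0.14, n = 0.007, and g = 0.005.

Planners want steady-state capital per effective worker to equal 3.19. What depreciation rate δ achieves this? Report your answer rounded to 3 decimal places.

δ ≈ 0.048

In steady state, investment equals break-even investment: s·k^α = (n + g + δ)·k.
So s / (n + g + δ) = (k*)^(1−α) = 3.19^0.73 = 2.3322.
Therefore n + g + δ = s / 2.3322 = 0.14 / 2.3322 = 0.0600, so δ = 0.0600 − 0.012 = 0.0480.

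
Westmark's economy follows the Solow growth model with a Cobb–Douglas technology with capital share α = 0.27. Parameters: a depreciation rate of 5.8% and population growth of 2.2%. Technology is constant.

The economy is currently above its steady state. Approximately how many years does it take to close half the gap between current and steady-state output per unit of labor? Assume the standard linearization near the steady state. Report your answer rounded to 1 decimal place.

about 11.9 years

Near the steady state the convergence rate is λ = (1 − α)(n + δ).
λ = (1 − 0.27) × 0.080 = 0.73 × 0.080 = 0.0584
Half-life = ln 2 / λ = 0.6931 / 0.0584 ≈ 11.87 years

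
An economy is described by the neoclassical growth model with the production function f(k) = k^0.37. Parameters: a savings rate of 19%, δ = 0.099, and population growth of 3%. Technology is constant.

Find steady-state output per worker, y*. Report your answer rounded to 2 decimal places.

In steady state, investment equals break-even investment: s·k^α = (n + δ)·k.
Rearranging, k^(1−α) = s / (n + δ).
k^0.63 = 0.19 / (0.030 + 0.099) = 0.19 / 0.129 = 1.4729
k* = 1.4729^(1/0.63) ≈ 1.8490
y* = (k*)^α = 1.8490^0.37 ≈ 1.2554

y* = 1.26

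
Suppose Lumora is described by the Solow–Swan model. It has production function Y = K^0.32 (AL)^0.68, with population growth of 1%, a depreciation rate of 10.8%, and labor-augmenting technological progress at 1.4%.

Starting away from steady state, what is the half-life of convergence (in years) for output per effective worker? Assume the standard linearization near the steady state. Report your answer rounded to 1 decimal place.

Near the steady state the convergence rate is λ = (1 − α)(n + g + δ).
λ = (1 − 0.32) × 0.132 = 0.68 × 0.132 = 0.08976
Half-life = ln 2 / λ = 0.6931 / 0.08976 ≈ 7.72 years

half-life ≈ 7.7 years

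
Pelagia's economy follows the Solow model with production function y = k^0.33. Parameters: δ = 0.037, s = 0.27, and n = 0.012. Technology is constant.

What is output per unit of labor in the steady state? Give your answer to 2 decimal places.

y* = 2.32

At the steady state, Δk = 0, so s·k^α = (n + δ)·k.
Rearranging, k^(1−α) = s / (n + δ).
k^0.67 = 0.27 / (0.012 + 0.037) = 0.27 / 0.049 = 5.5102
k* = 5.5102^(1/0.67) ≈ 12.7709
y* = (k*)^α = 12.7709^0.33 ≈ 2.3177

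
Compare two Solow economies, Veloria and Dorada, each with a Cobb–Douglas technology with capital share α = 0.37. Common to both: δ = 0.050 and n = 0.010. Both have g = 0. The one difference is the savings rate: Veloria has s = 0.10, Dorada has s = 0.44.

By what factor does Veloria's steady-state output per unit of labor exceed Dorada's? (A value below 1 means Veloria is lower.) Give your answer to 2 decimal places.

ratio ≈ 0.42

Steady-state y* = [s/(n + δ)]^(α/(1−α)), so the ratio is [ (s_V/(n + δ)_V) / (s_D/(n + δ)_D) ]^0.5873.
s_V/(n + δ)_V = 0.10/0.060 = 1.6667; s_D/(n + δ)_D = 0.44/0.060 = 7.3333.
Ratio = (1.6667/7.3333)^0.5873 = 0.2273^0.5873 ≈ 0.4189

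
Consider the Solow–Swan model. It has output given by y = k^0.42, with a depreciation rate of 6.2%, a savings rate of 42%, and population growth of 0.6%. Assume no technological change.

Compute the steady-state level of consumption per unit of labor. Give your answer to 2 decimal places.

At the steady state, Δk = 0, so s·k^α = (n + δ)·k.
Dividing both sides by k: k^(1−α) = s / (n + δ).
k^0.58 = 0.42 / (0.006 + 0.062) = 0.42 / 0.068 = 6.1765
k* = 6.1765^(1/0.58) ≈ 23.0860
y* = (k*)^α = 23.0860^0.42 ≈ 3.7377
c* = (1 − s)·y* = (1 − 0.42) × 3.7377 ≈ 2.1679

c* ≈ 2.17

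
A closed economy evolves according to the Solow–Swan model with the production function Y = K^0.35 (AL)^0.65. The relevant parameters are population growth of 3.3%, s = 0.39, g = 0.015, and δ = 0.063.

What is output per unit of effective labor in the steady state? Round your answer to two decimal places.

y* ≈ 1.97

Steady state requires s·f(k) = (n + g + δ)·k, i.e. s·k^α = (n + g + δ)·k.
Rearranging, k^(1−α) = s / (n + g + δ).
k^0.65 = 0.39 / (0.033 + 0.015 + 0.063) = 0.39 / 0.111 = 3.5135
k* = 3.5135^(1/0.65) ≈ 6.9119
y* = (k*)^α = 6.9119^0.35 ≈ 1.9672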